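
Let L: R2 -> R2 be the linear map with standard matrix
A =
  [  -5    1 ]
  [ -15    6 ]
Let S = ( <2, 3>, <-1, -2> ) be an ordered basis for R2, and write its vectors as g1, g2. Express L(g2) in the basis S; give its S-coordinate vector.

Column 2 of [L]_S is the S-coordinate vector of L(g2).
In standard coordinates L(g2) = A g2 = <3, 3>.
Converting to S: <3, 3> = 3g1 + 3g2, so the coordinate vector is <3, 3>.

<3, 3>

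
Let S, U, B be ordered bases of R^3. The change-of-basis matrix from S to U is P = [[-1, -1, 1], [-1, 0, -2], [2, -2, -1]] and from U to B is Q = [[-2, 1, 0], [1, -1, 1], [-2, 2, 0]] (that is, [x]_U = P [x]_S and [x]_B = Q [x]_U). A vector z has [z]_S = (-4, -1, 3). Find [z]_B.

(-18, 1, -20)

First [z]_U = P [z]_S = (8, -2, -9).
Then [z]_B = Q [z]_U = (-18, 1, -20).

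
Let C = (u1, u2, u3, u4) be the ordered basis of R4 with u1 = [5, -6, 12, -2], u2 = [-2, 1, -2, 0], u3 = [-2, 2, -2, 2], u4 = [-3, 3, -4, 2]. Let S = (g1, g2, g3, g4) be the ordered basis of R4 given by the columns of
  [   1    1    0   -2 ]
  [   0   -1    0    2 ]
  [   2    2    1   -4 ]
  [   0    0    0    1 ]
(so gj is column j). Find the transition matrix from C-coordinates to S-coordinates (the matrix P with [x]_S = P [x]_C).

Take x = uj: its C-coordinates are the j-th standard unit vector, so P e_j — column j of P — equals [uj]_S.
u1 = -g1 + 2g2 + 2g3 - 2g4, giving column 1 = [-1, 2, 2, -2]; repeating for each j gives P = [[-1, -1, 0, 0], [2, -1, 2, 1], [2, 2, 2, 2], [-2, 0, 2, 2]].

[[-1, -1, 0, 0], [2, -1, 2, 1], [2, 2, 2, 2], [-2, 0, 2, 2]]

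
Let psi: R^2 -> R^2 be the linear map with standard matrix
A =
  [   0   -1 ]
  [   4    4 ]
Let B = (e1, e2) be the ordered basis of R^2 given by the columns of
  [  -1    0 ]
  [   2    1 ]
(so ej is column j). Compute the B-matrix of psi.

Let P have columns e1, e2. Then [psi]_B = P^(-1) A P.
Here det P = -1, so P^(-1) is integer; computing A P first and then P^(-1)(A P) gives [[2, 1], [0, 2]].

[[2, 1], [0, 2]]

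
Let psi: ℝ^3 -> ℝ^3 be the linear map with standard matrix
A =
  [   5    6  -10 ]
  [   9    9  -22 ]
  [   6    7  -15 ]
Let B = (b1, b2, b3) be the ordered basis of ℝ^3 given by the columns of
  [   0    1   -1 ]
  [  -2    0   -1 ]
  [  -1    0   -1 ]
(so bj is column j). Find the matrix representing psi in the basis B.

With P the matrix whose columns are b1, ..., b3, [psi]_B = P^(-1) A P.
Column by column: psi(b1) = A b1 = <-2, 4, 1>; its B-coordinates <-3, 0, 2> give column 1.
Continuing for each basis vector yields [psi]_B = [[-3, -3, -2], [0, 2, -1], [2, -3, 0]].

[[-3, -3, -2], [0, 2, -1], [2, -3, 0]]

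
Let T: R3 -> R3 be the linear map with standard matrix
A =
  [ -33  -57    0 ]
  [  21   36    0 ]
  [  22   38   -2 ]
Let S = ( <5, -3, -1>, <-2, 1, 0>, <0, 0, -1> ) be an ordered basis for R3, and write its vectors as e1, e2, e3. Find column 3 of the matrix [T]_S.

<0, 0, -2>

Column 3 of [T]_S is the S-coordinate vector of T(e3).
In standard coordinates T(e3) = A e3 = <0, 0, 2>.
Converting to S: <0, 0, 2> = 0·e1 + 0·e2 - 2e3, so the coordinate vector is <0, 0, -2>.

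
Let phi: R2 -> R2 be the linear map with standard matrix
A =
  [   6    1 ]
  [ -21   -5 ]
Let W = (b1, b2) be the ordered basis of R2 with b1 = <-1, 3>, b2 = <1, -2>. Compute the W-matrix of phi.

The j-th column of [phi]_W is [phi(bj)]_W.
phi(b1) = A b1 = <-3, 6> = 0·b1 - 3b2, so column 1 is <0, -3>.
Repeating for b2 and assembling the columns gives [[0, -3], [-3, 1]].

[[0, -3], [-3, 1]]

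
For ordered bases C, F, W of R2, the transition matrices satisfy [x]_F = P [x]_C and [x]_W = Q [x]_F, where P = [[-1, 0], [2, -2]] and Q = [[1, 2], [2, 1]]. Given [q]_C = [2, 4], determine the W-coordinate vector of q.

Composing the changes, [q]_W = Q P [q]_C.
Q P = [[3, -4], [0, -2]]; applying this to [2, 4] gives [-10, -8].

[-10, -8]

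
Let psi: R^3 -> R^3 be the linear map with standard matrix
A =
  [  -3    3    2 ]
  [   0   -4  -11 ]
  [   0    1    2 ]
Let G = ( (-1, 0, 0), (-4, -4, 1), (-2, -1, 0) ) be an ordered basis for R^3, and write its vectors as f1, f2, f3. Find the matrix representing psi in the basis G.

[[-3, 0, 1], [0, -2, -1], [0, 3, 0]]

Let P have columns f1, ..., f3. Then [psi]_G = P^(-1) A P.
Here det P = -1, so P^(-1) is integer; computing A P first and then P^(-1)(A P) gives [[-3, 0, 1], [0, -2, -1], [0, 3, 0]].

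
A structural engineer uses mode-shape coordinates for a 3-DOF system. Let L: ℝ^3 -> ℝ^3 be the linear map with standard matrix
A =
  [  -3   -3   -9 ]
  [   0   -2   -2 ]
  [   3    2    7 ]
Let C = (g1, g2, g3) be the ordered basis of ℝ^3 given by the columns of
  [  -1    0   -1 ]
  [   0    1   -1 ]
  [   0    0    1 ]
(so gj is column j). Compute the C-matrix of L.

[[0, 1, 1], [-3, 0, 2], [-3, 2, 2]]

Let P have columns g1, ..., g3. Then [L]_C = P^(-1) A P.
Here det P = -1, so P^(-1) is integer; computing A P first and then P^(-1)(A P) gives [[0, 1, 1], [-3, 0, 2], [-3, 2, 2]].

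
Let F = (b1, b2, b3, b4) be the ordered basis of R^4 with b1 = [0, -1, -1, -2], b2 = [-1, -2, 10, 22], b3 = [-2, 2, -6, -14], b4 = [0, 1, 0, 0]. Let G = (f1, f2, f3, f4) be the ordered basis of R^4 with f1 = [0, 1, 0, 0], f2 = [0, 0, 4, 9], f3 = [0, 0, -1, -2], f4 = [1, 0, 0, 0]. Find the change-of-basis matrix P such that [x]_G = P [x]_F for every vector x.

Take x = bj: its F-coordinates are the j-th standard unit vector, so P e_j — column j of P — equals [bj]_G.
b1 = -f1 + 0·f2 + f3 + 0·f4, giving column 1 = [-1, 0, 1, 0]; repeating for each j gives P = [[-1, -2, 2, 1], [0, 2, -2, 0], [1, -2, -2, 0], [0, -1, -2, 0]].

[[-1, -2, 2, 1], [0, 2, -2, 0], [1, -2, -2, 0], [0, -1, -2, 0]]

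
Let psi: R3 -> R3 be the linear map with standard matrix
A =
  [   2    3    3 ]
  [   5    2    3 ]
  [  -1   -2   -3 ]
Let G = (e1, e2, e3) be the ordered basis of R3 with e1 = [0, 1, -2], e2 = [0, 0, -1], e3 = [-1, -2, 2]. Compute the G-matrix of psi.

The j-th column of [psi]_G is [psi(ej)]_G.
psi(e1) = A e1 = [-3, -4, 4] = 2e1 - 2e2 + 3e3, so column 1 is [2, -2, 3].
Repeating for e2, e3 and assembling the columns gives [[2, 3, 1], [-2, -3, 3], [3, 3, 2]].

[[2, 3, 1], [-2, -3, 3], [3, 3, 2]]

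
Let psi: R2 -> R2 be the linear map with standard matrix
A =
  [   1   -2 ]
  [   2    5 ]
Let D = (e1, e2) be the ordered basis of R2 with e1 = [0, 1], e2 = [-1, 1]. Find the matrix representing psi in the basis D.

Let P have columns e1, e2. Then [psi]_D = P^(-1) A P.
Here det P = 1, so P^(-1) is integer; computing A P first and then P^(-1)(A P) gives [[3, 0], [2, 3]].

[[3, 0], [2, 3]]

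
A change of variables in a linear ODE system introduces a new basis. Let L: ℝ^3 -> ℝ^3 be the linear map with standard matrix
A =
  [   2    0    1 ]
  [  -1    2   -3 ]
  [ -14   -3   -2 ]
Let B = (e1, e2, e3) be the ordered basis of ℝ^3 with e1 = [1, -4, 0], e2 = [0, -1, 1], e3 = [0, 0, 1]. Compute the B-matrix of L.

With P the matrix whose columns are e1, ..., e3, [L]_B = P^(-1) A P.
Column by column: L(e1) = A e1 = [2, -9, -2]; its B-coordinates [2, 1, -3] give column 1.
Continuing for each basis vector yields [L]_B = [[2, 1, 1], [1, 1, -1], [-3, 0, -1]].

[[2, 1, 1], [1, 1, -1], [-3, 0, -1]]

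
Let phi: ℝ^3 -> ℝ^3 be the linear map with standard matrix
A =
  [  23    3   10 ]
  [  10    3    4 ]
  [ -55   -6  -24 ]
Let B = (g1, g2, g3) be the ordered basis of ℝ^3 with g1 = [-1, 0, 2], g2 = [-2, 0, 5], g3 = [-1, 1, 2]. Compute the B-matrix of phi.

[[3, 0, -3], [1, -2, 1], [-2, 0, 1]]

With P the matrix whose columns are g1, ..., g3, [phi]_B = P^(-1) A P.
Column by column: phi(g1) = A g1 = [-3, -2, 7]; its B-coordinates [3, 1, -2] give column 1.
Continuing for each basis vector yields [phi]_B = [[3, 0, -3], [1, -2, 1], [-2, 0, 1]].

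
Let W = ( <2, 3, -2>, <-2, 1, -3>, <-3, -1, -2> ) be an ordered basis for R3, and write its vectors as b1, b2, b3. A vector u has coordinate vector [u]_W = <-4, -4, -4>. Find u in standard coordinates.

By definition u = -4b1 - 4b2 - 4b3.
Summing componentwise gives <12, -12, 28>.

<12, -12, 28>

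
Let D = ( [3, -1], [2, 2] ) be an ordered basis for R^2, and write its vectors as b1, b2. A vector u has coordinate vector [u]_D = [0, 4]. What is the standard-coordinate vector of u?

u = M [u]_D, where M has columns b1, b2.
Carrying out the matrix-vector product, u = [8, 8].

[8, 8]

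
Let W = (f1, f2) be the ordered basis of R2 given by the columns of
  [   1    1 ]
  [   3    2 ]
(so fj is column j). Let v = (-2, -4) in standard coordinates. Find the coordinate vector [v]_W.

[v]_W is the unique c with M c = v, where M has columns f1, f2.
System: c_1 + c_2 = -2, 3c_1 + 2c_2 = -4; solving gives c_1 = 0, c_2 = -2.
Check: 0·f1 - 2f2 = (-2, -4).

(0, -2)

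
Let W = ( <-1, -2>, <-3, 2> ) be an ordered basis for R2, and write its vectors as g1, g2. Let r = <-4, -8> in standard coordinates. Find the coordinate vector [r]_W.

<4, 0>

We seek scalars with c_1 g1 + c_2 g2 = r; equivalently solve M c = r where the columns of M are g1, g2.
System: -c_1 - 3c_2 = -4, -2c_1 + 2c_2 = -8; solving gives c_1 = 4, c_2 = 0.
Check: 4g1 + 0·g2 = <-4, -8>.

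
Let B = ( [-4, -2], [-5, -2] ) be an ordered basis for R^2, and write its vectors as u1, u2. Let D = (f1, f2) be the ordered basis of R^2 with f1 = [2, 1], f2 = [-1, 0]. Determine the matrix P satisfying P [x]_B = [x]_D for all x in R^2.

[[-2, -2], [0, 1]]

Let M have columns uj and N have columns fj. Then for every x, N [x]_D = x = M [x]_B, so P = N^(-1) M.
Since det N = 1, N^(-1) has integer entries; multiplying gives P = [[-2, -2], [0, 1]].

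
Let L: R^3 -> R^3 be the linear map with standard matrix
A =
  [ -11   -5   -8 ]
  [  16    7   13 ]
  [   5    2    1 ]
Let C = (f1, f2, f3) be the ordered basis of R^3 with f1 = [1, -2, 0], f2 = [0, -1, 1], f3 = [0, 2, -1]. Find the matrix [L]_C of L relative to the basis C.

With P the matrix whose columns are f1, ..., f3, [L]_C = P^(-1) A P.
Column by column: L(f1) = A f1 = [-1, 2, 1]; its C-coordinates [-1, 2, 1] give column 1.
Continuing for each basis vector yields [L]_C = [[-1, -3, -2], [2, -2, 3], [1, -1, 0]].

[[-1, -3, -2], [2, -2, 3], [1, -1, 0]]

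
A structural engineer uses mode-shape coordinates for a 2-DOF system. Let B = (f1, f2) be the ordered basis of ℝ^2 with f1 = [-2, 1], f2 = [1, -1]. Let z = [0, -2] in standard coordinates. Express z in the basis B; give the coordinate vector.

[2, 4]

We seek scalars with c_1 f1 + c_2 f2 = z; equivalently solve M c = z where the columns of M are f1, f2.
System: -2c_1 + c_2 = 0, c_1 - c_2 = -2; solving gives c_1 = 2, c_2 = 4.
Check: 2f1 + 4f2 = [0, -2].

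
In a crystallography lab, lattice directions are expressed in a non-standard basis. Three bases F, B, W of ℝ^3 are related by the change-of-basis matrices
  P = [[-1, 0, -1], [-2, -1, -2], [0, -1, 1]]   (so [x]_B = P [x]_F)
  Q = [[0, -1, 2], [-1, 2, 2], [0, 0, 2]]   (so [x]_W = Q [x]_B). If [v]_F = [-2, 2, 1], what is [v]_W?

[-2, -3, -2]

Composing the changes, [v]_W = Q P [v]_F.
Q P = [[2, -1, 4], [-3, -4, -1], [0, -2, 2]]; applying this to [-2, 2, 1] gives [-2, -3, -2].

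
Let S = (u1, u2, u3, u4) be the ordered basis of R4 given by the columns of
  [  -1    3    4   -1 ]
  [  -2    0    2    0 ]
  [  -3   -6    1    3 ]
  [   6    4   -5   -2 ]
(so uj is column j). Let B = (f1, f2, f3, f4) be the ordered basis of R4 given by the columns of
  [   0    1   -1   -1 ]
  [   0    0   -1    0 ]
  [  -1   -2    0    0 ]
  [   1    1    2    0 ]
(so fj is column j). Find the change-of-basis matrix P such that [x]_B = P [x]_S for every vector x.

Let M have columns uj and N have columns fj. Then for every x, N [x]_B = x = M [x]_S, so P = N^(-1) M.
Since det N = -1, N^(-1) has integer entries; multiplying gives P = [[1, 2, -1, -1], [1, 2, 0, -1], [2, 0, -2, 0], [0, -1, -2, 0]].

[[1, 2, -1, -1], [1, 2, 0, -1], [2, 0, -2, 0], [0, -1, -2, 0]]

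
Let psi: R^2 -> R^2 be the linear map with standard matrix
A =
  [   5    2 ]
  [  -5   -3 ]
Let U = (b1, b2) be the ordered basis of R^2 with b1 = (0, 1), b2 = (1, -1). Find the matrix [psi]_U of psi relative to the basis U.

Let P have columns b1, b2. Then [psi]_U = P^(-1) A P.
Here det P = -1, so P^(-1) is integer; computing A P first and then P^(-1)(A P) gives [[-1, 1], [2, 3]].

[[-1, 1], [2, 3]]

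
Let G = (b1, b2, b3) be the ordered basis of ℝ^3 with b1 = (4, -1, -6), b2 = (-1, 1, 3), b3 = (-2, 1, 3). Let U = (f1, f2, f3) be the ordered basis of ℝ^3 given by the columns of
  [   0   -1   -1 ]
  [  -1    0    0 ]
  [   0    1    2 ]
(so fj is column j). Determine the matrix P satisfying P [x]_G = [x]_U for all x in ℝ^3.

[[1, -1, -1], [-2, -1, 1], [-2, 2, 1]]

Let M have columns bj and N have columns fj. Then for every x, N [x]_U = x = M [x]_G, so P = N^(-1) M.
Since det N = -1, N^(-1) has integer entries; multiplying gives P = [[1, -1, -1], [-2, -1, 1], [-2, 2, 1]].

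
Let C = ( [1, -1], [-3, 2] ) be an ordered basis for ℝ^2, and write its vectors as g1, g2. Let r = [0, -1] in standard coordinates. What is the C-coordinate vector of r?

[3, 1]

We seek scalars with c_1 g1 + c_2 g2 = r; equivalently solve M c = r where the columns of M are g1, g2.
System: c_1 - 3c_2 = 0, -c_1 + 2c_2 = -1; solving gives c_1 = 3, c_2 = 1.
Check: 3g1 + g2 = [0, -1].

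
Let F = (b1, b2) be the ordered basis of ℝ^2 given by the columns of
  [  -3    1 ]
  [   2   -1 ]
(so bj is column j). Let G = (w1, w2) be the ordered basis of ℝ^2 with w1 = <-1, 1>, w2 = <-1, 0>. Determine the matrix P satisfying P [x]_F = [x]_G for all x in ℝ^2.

Take x = bj: its F-coordinates are the j-th standard unit vector, so P e_j — column j of P — equals [bj]_G.
b1 = 2w1 + w2, giving column 1 = <2, 1>; repeating for each j gives P = [[2, -1], [1, 0]].

[[2, -1], [1, 0]]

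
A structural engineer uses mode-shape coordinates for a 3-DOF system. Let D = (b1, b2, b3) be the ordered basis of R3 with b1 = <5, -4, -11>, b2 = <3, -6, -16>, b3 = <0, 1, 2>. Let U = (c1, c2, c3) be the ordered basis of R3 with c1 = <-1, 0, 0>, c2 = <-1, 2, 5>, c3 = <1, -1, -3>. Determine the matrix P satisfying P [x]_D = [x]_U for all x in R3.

Column j of P is [bj]_U, since P maps D-coordinates to U-coordinates.
Expressing b1 in U: b1 = -2c1 - c2 + 2c3, so column 1 of P is <-2, -1, 2>.
Doing the same for each bj gives P = [[-2, 1, 0], [-1, -2, 1], [2, 2, 1]].

[[-2, 1, 0], [-1, -2, 1], [2, 2, 1]]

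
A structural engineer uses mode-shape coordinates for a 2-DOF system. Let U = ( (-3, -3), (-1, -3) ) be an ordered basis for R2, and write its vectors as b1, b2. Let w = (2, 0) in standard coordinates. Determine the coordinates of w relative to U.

Write w = c_1 b1 + c_2 b2 and solve for the c_i.
System: -3c_1 - c_2 = 2, -3c_1 - 3c_2 = 0; solving gives c_1 = -1, c_2 = 1.
Check: -b1 + b2 = (2, 0).

(-1, 1)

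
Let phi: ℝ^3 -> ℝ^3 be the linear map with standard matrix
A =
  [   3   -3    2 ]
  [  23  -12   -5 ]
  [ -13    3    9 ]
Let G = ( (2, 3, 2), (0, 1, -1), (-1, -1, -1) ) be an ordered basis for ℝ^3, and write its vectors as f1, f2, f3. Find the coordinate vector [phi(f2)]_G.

(-3, 1, -1)

Compute phi(f2) = A f2 = (-5, -7, -6) in standard coordinates.
Then write this in G-coordinates: solve for y in y_1 f1 + ... + y_3 f3 = (-5, -7, -6).
This gives y = (-3, 1, -1), which is column 2 of [phi]_G.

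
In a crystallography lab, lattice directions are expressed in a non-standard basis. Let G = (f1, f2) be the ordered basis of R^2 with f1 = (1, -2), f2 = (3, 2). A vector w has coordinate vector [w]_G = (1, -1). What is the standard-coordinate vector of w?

The coordinates say w = f1 - f2; adding the scaled basis vectors gives (-2, -4).

(-2, -4)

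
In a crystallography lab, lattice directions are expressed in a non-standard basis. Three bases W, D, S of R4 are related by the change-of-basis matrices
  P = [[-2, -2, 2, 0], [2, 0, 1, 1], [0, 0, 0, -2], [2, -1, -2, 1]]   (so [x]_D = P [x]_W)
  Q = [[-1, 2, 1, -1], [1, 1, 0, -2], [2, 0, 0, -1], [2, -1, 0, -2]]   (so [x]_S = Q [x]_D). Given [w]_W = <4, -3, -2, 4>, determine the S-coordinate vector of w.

Composing the changes, [w]_S = Q P [w]_W.
Q P = [[4, 3, 2, -1], [-4, 0, 7, -1], [-6, -3, 6, -1], [-10, -2, 7, -3]]; applying this to <4, -3, -2, 4> gives <-1, -34, -31, -60>.

<-1, -34, -31, -60>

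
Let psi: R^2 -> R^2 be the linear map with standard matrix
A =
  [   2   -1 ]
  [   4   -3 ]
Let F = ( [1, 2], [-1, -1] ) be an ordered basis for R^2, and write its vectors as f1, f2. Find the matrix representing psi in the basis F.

[[-2, 0], [-2, 1]]

With P the matrix whose columns are f1, f2, [psi]_F = P^(-1) A P.
Column by column: psi(f1) = A f1 = [0, -2]; its F-coordinates [-2, -2] give column 1.
Continuing for each basis vector yields [psi]_F = [[-2, 0], [-2, 1]].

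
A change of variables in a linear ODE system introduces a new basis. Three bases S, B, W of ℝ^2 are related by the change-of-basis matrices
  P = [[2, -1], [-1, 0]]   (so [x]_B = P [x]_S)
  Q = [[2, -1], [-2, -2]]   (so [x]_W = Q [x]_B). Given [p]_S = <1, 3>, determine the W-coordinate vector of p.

Composing the changes, [p]_W = Q P [p]_S.
Q P = [[5, -2], [-2, 2]]; applying this to <1, 3> gives <-1, 4>.

<-1, 4>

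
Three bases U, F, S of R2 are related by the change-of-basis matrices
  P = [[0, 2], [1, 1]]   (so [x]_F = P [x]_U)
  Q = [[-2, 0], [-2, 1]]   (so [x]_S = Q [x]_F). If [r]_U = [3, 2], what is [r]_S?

[-8, -3]

Composing the changes, [r]_S = Q P [r]_U.
Q P = [[0, -4], [1, -3]]; applying this to [3, 2] gives [-8, -3].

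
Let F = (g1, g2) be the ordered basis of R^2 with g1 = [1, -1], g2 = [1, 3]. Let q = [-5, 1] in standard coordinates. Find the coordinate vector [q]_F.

Write q = c_1 g1 + c_2 g2 and solve for the c_i.
System: c_1 + c_2 = -5, -c_1 + 3c_2 = 1; solving gives c_1 = -4, c_2 = -1.
Check: -4g1 - g2 = [-5, 1].

[-4, -1]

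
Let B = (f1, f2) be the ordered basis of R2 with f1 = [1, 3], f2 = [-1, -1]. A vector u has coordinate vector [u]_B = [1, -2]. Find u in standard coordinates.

By definition u = f1 - 2f2.
Summing componentwise gives [3, 5].

[3, 5]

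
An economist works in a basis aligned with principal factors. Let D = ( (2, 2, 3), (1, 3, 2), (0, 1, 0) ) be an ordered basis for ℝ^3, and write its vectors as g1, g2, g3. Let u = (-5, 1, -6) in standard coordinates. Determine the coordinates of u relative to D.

(-4, 3, 0)

Write u = c_1 g1 + ... + c_3 g3 and solve for the c_i.
Gaussian elimination on [M | u] yields c = (-4, 3, 0).
Check: -4g1 + 3g2 + 0·g3 = (-5, 1, -6).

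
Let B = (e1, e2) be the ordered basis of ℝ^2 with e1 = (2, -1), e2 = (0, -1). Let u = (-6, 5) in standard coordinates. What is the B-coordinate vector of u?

Write u = c_1 e1 + c_2 e2 and solve for the c_i.
System: 2c_1 + 0c_2 = -6, -c_1 - c_2 = 5; solving gives c_1 = -3, c_2 = -2.
Check: -3e1 - 2e2 = (-6, 5).

(-3, -2)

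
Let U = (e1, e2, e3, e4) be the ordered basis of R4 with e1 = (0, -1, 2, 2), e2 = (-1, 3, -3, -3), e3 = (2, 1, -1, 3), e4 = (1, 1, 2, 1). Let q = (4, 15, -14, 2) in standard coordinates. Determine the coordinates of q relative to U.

Write q = c_1 e1 + ... + c_4 e4 and solve for the c_i.
Solving this 4x4 system gives c = (1, 4, 4, 0).
Check: e1 + 4e2 + 4e3 + 0·e4 = (4, 15, -14, 2).

(1, 4, 4, 0)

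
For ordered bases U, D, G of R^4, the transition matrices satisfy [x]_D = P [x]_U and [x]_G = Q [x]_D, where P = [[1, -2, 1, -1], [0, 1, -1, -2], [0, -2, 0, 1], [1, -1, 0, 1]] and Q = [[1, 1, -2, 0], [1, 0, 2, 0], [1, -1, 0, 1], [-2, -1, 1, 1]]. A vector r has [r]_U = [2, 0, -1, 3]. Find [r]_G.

[-13, 4, 8, 17]

Apply P to get D-coordinates [-2, -5, 3, 5], then Q to get G-coordinates.
The result is [r]_G = [-13, 4, 8, 17].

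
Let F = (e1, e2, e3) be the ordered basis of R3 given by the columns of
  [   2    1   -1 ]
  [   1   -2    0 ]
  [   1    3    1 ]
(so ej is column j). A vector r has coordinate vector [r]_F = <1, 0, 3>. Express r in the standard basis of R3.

r = M [r]_F, where M has columns e1, ..., e3.
Carrying out the matrix-vector product, r = <-1, 1, 4>.

<-1, 1, 4>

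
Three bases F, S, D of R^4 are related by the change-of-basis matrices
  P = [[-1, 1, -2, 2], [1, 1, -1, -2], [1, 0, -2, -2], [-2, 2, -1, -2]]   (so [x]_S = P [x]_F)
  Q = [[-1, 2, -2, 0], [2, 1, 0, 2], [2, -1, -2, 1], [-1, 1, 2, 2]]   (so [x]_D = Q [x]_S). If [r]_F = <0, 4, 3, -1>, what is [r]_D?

<18, 9, 4, 13>

Composing the changes, [r]_D = Q P [r]_F.
Q P = [[1, 1, 4, -2], [-5, 7, -7, -2], [-7, 3, 0, 8], [0, 4, -5, -12]]; applying this to <0, 4, 3, -1> gives <18, 9, 4, 13>.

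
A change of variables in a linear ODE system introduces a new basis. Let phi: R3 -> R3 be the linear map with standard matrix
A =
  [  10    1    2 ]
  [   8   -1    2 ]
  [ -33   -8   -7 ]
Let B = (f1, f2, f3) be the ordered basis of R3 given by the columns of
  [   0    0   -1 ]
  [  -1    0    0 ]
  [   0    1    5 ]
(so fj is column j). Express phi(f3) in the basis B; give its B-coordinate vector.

<-2, -2, 0>

Compute phi(f3) = A f3 = <0, 2, -2> in standard coordinates.
Then write this in B-coordinates: solve for y in y_1 f1 + ... + y_3 f3 = <0, 2, -2>.
This gives y = <-2, -2, 0>, which is column 3 of [phi]_B.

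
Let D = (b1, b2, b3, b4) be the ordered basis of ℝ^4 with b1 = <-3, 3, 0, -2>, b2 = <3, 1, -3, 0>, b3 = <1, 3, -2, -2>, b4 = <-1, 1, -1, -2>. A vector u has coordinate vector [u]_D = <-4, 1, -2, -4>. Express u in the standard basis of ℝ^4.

By definition u = -4b1 + b2 - 2b3 - 4b4.
Summing componentwise gives <17, -21, 5, 20>.

<17, -21, 5, 20>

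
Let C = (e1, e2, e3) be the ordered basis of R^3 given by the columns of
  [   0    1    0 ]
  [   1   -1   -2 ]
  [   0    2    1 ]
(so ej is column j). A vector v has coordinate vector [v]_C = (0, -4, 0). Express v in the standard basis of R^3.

By definition v = 0·e1 - 4e2 + 0·e3.
Summing componentwise gives (-4, 4, -8).

(-4, 4, -8)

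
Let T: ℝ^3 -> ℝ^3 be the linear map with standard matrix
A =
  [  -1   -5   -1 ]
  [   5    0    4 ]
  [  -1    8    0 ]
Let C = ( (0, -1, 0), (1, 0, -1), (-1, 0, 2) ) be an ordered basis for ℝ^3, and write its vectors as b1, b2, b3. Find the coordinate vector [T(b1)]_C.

Compute T(b1) = A b1 = (5, 0, -8) in standard coordinates.
Then write this in C-coordinates: solve for y in y_1 b1 + ... + y_3 b3 = (5, 0, -8).
This gives y = (0, 2, -3), which is column 1 of [T]_C.

(0, 2, -3)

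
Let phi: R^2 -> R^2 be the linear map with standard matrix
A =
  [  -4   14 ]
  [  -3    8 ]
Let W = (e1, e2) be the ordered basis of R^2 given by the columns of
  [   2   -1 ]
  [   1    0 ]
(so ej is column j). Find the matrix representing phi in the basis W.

[[2, 3], [-2, 2]]

With P the matrix whose columns are e1, e2, [phi]_W = P^(-1) A P.
Column by column: phi(e1) = A e1 = (6, 2); its W-coordinates (2, -2) give column 1.
Continuing for each basis vector yields [phi]_W = [[2, 3], [-2, 2]].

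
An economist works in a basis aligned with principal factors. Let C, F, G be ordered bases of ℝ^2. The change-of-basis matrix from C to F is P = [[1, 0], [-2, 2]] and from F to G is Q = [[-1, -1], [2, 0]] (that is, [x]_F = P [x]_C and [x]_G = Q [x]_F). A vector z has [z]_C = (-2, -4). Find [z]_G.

(6, -4)

First [z]_F = P [z]_C = (-2, -4).
Then [z]_G = Q [z]_F = (6, -4).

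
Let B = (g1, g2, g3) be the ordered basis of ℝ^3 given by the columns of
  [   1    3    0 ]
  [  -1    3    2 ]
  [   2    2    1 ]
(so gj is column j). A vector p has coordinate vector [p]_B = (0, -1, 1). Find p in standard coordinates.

The coordinates say p = 0·g1 - g2 + g3; adding the scaled basis vectors gives (-3, -1, -1).

(-3, -1, -1)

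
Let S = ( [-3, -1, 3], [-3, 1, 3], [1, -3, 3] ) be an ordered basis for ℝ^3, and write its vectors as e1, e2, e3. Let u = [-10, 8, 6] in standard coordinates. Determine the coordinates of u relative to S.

[-1, 4, -1]

We seek scalars with c_1 e1 + ... + c_3 e3 = u; equivalently solve M c = u where the columns of M are e1, ..., e3.
Row-reducing the augmented matrix [M | u] gives c = (-1, 4, -1).
Check: -e1 + 4e2 - e3 = [-10, 8, 6].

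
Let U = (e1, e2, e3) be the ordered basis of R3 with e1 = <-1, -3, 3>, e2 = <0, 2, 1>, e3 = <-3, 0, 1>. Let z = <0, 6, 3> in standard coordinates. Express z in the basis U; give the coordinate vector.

<0, 3, 0>

[z]_U is the unique c with M c = z, where M has columns e1, ..., e3.
Gaussian elimination on [M | z] yields c = (0, 3, 0).
Check: 0·e1 + 3e2 + 0·e3 = <0, 6, 3>.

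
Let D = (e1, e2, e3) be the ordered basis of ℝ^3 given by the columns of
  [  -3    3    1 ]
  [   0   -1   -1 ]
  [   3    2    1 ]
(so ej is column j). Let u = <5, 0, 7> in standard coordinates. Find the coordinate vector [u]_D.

<1, 4, -4>

We seek scalars with c_1 e1 + ... + c_3 e3 = u; equivalently solve M c = u where the columns of M are e1, ..., e3.
Row-reducing the augmented matrix [M | u] gives c = (1, 4, -4).
Check: e1 + 4e2 - 4e3 = <5, 0, 7>.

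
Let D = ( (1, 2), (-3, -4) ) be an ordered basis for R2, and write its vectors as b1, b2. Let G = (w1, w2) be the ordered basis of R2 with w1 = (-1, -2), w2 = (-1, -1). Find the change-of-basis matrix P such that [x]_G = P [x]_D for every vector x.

[[-1, 1], [0, 2]]

Let M have columns bj and N have columns wj. Then for every x, N [x]_G = x = M [x]_D, so P = N^(-1) M.
Since det N = -1, N^(-1) has integer entries; multiplying gives P = [[-1, 1], [0, 2]].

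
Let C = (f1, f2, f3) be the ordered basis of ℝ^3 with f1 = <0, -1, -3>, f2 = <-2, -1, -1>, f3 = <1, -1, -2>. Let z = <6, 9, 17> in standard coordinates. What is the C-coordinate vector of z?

We seek scalars with c_1 f1 + ... + c_3 f3 = z; equivalently solve M c = z where the columns of M are f1, ..., f3.
Row-reducing the augmented matrix [M | z] gives c = (-3, -4, -2).
Check: -3f1 - 4f2 - 2f3 = <6, 9, 17>.

<-3, -4, -2>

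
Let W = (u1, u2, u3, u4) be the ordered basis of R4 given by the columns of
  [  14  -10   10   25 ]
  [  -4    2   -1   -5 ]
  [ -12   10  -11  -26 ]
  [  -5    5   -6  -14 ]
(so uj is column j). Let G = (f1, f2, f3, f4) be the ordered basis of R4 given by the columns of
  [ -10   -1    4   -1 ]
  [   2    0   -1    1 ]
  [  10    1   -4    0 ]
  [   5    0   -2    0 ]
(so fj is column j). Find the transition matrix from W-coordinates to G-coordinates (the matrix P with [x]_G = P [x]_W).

[[-1, 1, -2, -2], [-2, 0, 1, 2], [0, 0, -2, 2], [-2, 0, 1, 1]]

Let M have columns uj and N have columns fj. Then for every x, N [x]_G = x = M [x]_W, so P = N^(-1) M.
Since det N = 1, N^(-1) has integer entries; multiplying gives P = [[-1, 1, -2, -2], [-2, 0, 1, 2], [0, 0, -2, 2], [-2, 0, 1, 1]].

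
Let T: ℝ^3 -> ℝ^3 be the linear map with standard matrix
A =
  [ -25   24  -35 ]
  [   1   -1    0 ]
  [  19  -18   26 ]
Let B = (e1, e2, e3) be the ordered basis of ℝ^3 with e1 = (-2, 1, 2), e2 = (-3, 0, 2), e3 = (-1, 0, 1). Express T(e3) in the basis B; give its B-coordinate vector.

(-1, 3, 3)

Compute T(e3) = A e3 = (-10, -1, 7) in standard coordinates.
Then write this in B-coordinates: solve for y in y_1 e1 + ... + y_3 e3 = (-10, -1, 7).
This gives y = (-1, 3, 3), which is column 3 of [T]_B.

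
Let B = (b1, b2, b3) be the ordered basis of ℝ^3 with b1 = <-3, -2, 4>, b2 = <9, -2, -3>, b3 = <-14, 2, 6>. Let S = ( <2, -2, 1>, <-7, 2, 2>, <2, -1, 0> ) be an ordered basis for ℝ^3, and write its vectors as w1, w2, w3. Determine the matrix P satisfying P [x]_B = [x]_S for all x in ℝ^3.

Column j of P is [bj]_S, since P maps B-coordinates to S-coordinates.
Expressing b1 in S: b1 = 2w1 + w2 + 0·w3, so column 1 of P is <2, 1, 0>.
Doing the same for each bj gives P = [[2, -1, 2], [1, -1, 2], [0, 2, -2]].

[[2, -1, 2], [1, -1, 2], [0, 2, -2]]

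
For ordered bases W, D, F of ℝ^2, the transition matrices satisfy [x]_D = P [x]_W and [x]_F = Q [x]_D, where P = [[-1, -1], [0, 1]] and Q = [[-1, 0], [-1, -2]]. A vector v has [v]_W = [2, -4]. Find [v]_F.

Apply P to get D-coordinates [2, -4], then Q to get F-coordinates.
The result is [v]_F = [-2, 6].

[-2, 6]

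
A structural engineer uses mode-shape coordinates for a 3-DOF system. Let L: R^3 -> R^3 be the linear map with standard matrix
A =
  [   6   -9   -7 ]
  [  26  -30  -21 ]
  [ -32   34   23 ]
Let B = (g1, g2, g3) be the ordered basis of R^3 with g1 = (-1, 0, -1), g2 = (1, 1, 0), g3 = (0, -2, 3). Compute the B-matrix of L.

The j-th column of [L]_B is [L(gj)]_B.
L(g1) = A g1 = (1, -5, 9) = 0·g1 + g2 + 3g3, so column 1 is (0, 1, 3).
Repeating for g2, g3 and assembling the columns gives [[0, 1, 2], [1, -2, -1], [3, 1, 1]].

[[0, 1, 2], [1, -2, -1], [3, 1, 1]]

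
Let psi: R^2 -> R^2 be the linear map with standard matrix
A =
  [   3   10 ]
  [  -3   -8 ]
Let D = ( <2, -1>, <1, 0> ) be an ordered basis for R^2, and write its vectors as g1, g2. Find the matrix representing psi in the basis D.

The j-th column of [psi]_D is [psi(gj)]_D.
psi(g1) = A g1 = <-4, 2> = -2g1 + 0·g2, so column 1 is <-2, 0>.
Repeating for g2 and assembling the columns gives [[-2, 3], [0, -3]].

[[-2, 3], [0, -3]]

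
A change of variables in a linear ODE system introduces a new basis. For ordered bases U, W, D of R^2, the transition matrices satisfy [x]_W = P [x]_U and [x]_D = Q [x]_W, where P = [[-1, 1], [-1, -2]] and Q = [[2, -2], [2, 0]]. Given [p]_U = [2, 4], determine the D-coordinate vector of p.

[24, 4]

First [p]_W = P [p]_U = [2, -10].
Then [p]_D = Q [p]_W = [24, 4].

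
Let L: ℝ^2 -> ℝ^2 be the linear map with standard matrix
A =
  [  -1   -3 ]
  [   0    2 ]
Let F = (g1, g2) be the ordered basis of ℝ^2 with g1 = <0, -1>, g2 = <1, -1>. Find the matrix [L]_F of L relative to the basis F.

Let P have columns g1, g2. Then [L]_F = P^(-1) A P.
Here det P = 1, so P^(-1) is integer; computing A P first and then P^(-1)(A P) gives [[-1, 0], [3, 2]].

[[-1, 0], [3, 2]]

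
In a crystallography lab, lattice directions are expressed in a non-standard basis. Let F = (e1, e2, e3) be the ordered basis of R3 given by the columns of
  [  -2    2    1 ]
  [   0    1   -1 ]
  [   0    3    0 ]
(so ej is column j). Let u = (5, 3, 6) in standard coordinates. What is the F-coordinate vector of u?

We seek scalars with c_1 e1 + ... + c_3 e3 = u; equivalently solve M c = u where the columns of M are e1, ..., e3.
Row-reducing the augmented matrix [M | u] gives c = (-1, 2, -1).
Check: -e1 + 2e2 - e3 = (5, 3, 6).

(-1, 2, -1)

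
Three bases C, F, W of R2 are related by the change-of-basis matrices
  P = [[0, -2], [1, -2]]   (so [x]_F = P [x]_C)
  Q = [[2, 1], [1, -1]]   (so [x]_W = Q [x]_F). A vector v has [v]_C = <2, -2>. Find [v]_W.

Apply P to get F-coordinates <4, 6>, then Q to get W-coordinates.
The result is [v]_W = <14, -2>.

<14, -2>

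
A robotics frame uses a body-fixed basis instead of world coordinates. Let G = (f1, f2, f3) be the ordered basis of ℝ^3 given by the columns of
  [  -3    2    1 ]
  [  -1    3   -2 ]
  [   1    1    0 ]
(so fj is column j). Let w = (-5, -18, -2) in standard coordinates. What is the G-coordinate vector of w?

[w]_G is the unique c with M c = w, where M has columns f1, ..., f3.
Row-reducing the augmented matrix [M | w] gives c = (1, -3, 4).
Check: f1 - 3f2 + 4f3 = (-5, -18, -2).

(1, -3, 4)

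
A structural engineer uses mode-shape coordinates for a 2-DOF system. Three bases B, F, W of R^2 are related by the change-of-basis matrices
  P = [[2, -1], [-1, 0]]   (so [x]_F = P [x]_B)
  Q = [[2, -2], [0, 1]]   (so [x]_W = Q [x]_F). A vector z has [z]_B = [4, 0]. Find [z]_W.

Apply P to get F-coordinates [8, -4], then Q to get W-coordinates.
The result is [z]_W = [24, -4].

[24, -4]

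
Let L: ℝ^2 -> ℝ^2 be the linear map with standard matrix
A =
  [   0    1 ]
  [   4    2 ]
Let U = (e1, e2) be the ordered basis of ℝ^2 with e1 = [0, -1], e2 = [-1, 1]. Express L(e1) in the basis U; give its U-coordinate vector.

Compute L(e1) = A e1 = [-1, -2] in standard coordinates.
Then write this in U-coordinates: solve for y in y_1 e1 + y_2 e2 = [-1, -2].
This gives y = [3, 1], which is column 1 of [L]_U.

[3, 1]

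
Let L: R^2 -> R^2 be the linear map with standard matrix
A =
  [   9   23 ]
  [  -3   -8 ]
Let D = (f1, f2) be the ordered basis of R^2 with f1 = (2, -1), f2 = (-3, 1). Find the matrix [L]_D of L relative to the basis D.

The j-th column of [L]_D is [L(fj)]_D.
L(f1) = A f1 = (-5, 2) = -f1 + f2, so column 1 is (-1, 1).
Repeating for f2 and assembling the columns gives [[-1, 1], [1, 2]].

[[-1, 1], [1, 2]]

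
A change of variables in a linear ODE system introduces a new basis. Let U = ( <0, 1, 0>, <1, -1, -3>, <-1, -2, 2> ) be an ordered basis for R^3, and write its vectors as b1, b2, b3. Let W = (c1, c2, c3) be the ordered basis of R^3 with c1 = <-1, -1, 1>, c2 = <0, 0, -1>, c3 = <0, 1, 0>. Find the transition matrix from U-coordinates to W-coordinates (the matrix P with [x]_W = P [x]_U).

Let M have columns bj and N have columns cj. Then for every x, N [x]_W = x = M [x]_U, so P = N^(-1) M.
Since det N = -1, N^(-1) has integer entries; multiplying gives P = [[0, -1, 1], [0, 2, -1], [1, -2, -1]].

[[0, -1, 1], [0, 2, -1], [1, -2, -1]]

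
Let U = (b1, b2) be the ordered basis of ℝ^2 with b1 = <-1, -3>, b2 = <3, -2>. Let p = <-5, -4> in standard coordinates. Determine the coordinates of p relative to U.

<2, -1>

Write p = c_1 b1 + c_2 b2 and solve for the c_i.
System: -c_1 + 3c_2 = -5, -3c_1 - 2c_2 = -4; solving gives c_1 = 2, c_2 = -1.
Check: 2b1 - b2 = <-5, -4>.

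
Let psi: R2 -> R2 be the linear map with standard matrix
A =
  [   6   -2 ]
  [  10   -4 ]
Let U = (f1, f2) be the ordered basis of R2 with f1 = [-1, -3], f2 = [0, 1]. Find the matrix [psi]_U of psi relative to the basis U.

[[0, 2], [2, 2]]

With P the matrix whose columns are f1, f2, [psi]_U = P^(-1) A P.
Column by column: psi(f1) = A f1 = [0, 2]; its U-coordinates [0, 2] give column 1.
Continuing for each basis vector yields [psi]_U = [[0, 2], [2, 2]].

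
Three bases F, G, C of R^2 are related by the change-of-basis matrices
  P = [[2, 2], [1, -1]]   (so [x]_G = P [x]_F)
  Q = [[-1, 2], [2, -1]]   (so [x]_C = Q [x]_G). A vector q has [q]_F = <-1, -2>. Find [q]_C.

<8, -13>

Composing the changes, [q]_C = Q P [q]_F.
Q P = [[0, -4], [3, 5]]; applying this to <-1, -2> gives <8, -13>.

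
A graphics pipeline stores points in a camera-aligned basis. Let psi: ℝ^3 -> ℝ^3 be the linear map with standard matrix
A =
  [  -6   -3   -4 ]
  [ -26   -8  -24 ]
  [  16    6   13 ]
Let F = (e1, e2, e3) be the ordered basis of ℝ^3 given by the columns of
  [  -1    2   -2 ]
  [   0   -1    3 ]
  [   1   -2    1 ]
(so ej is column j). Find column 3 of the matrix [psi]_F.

(1, 2, 2)

Compute psi(e3) = A e3 = (-1, 4, -1) in standard coordinates.
Then write this in F-coordinates: solve for y in y_1 e1 + ... + y_3 e3 = (-1, 4, -1).
This gives y = (1, 2, 2), which is column 3 of [psi]_F.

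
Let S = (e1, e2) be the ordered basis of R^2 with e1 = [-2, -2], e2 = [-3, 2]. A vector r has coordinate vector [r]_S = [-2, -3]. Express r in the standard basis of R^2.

The coordinates say r = -2e1 - 3e2; adding the scaled basis vectors gives [13, -2].

[13, -2]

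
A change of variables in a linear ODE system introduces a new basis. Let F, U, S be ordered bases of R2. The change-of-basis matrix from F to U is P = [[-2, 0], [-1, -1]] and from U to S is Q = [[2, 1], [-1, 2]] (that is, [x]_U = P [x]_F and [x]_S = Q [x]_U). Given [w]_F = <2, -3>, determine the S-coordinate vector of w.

<-7, 6>

Apply P to get U-coordinates <-4, 1>, then Q to get S-coordinates.
The result is [w]_S = <-7, 6>.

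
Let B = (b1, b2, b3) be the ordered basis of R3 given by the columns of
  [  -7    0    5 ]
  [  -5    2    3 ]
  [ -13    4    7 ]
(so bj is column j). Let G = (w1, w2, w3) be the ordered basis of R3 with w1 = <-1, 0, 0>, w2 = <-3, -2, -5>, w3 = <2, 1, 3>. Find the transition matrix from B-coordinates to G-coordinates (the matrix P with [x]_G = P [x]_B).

Column j of P is [bj]_G, since P maps B-coordinates to G-coordinates.
Expressing b1 in G: b1 = -w1 + 2w2 - w3, so column 1 of P is <-1, 2, -1>.
Doing the same for each bj gives P = [[-1, 2, -1], [2, -2, -2], [-1, -2, -1]].

[[-1, 2, -1], [2, -2, -2], [-1, -2, -1]]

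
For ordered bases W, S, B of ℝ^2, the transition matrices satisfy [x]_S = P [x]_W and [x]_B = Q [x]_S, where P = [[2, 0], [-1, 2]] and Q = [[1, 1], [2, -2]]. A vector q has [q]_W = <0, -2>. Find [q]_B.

First [q]_S = P [q]_W = <0, -4>.
Then [q]_B = Q [q]_S = <-4, 8>.

<-4, 8>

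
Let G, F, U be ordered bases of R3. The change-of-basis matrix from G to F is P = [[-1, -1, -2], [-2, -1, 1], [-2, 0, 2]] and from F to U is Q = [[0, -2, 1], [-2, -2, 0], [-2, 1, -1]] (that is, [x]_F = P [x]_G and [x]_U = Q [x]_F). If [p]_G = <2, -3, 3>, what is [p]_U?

<-2, 6, 10>

First [p]_F = P [p]_G = <-5, 2, 2>.
Then [p]_U = Q [p]_F = <-2, 6, 10>.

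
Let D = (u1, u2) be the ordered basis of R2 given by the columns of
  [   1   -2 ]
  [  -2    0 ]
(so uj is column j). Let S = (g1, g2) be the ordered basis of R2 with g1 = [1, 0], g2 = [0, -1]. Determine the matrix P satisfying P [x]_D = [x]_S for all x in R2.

Let M have columns uj and N have columns gj. Then for every x, N [x]_S = x = M [x]_D, so P = N^(-1) M.
Since det N = -1, N^(-1) has integer entries; multiplying gives P = [[1, -2], [2, 0]].

[[1, -2], [2, 0]]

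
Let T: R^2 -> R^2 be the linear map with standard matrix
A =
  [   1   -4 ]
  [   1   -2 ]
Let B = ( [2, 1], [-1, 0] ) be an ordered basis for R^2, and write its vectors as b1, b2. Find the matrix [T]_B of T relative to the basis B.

The j-th column of [T]_B is [T(bj)]_B.
T(b1) = A b1 = [-2, 0] = 0·b1 + 2b2, so column 1 is [0, 2].
Repeating for b2 and assembling the columns gives [[0, -1], [2, -1]].

[[0, -1], [2, -1]]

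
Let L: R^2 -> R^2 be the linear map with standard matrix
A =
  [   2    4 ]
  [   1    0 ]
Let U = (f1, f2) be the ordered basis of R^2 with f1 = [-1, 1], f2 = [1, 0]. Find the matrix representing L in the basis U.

With P the matrix whose columns are f1, f2, [L]_U = P^(-1) A P.
Column by column: L(f1) = A f1 = [2, -1]; its U-coordinates [-1, 1] give column 1.
Continuing for each basis vector yields [L]_U = [[-1, 1], [1, 3]].

[[-1, 1], [1, 3]]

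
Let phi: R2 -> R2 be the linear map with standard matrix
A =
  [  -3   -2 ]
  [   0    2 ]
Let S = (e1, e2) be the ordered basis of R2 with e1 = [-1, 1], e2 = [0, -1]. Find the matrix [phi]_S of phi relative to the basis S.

The j-th column of [phi]_S is [phi(ej)]_S.
phi(e1) = A e1 = [1, 2] = -e1 - 3e2, so column 1 is [-1, -3].
Repeating for e2 and assembling the columns gives [[-1, -2], [-3, 0]].

[[-1, -2], [-3, 0]]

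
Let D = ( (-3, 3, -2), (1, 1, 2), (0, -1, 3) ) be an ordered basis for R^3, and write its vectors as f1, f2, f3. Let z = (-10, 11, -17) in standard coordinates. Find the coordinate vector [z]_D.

(3, -1, -3)

Write z = c_1 f1 + ... + c_3 f3 and solve for the c_i.
Row-reducing the augmented matrix [M | z] gives c = (3, -1, -3).
Check: 3f1 - f2 - 3f3 = (-10, 11, -17).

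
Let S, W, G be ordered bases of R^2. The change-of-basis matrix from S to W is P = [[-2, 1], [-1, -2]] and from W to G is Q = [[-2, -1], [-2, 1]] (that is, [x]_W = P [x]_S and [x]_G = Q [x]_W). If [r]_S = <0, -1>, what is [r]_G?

<0, 4>

Apply P to get W-coordinates <-1, 2>, then Q to get G-coordinates.
The result is [r]_G = <0, 4>.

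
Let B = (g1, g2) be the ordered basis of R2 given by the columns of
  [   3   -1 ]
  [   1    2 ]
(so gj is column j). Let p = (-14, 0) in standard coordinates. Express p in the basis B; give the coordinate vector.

(-4, 2)

Write p = c_1 g1 + c_2 g2 and solve for the c_i.
System: 3c_1 - c_2 = -14, c_1 + 2c_2 = 0; solving gives c_1 = -4, c_2 = 2.
Check: -4g1 + 2g2 = (-14, 0).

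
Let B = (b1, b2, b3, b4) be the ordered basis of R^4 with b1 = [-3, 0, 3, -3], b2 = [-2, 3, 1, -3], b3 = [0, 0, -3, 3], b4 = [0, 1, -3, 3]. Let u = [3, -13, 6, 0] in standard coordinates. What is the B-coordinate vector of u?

Write u = c_1 b1 + ... + c_4 b4 and solve for the c_i.
Row-reducing the augmented matrix [M | u] gives c = (1, -3, 2, -4).
Check: b1 - 3b2 + 2b3 - 4b4 = [3, -13, 6, 0].

[1, -3, 2, -4]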